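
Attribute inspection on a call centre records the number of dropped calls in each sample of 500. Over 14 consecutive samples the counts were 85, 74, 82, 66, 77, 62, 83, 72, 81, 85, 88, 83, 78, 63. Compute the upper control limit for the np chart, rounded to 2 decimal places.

101.29

p̄ = Σdᵢ / (k·n) = 1079 / (14 × 500) = 0.15414
UCL = np̄ + 3·√(np̄(1−p̄)) = 77.0714 + 3 × √(77.0714×0.84586) = 77.0714 + 3 × 8.0741 = 101.2938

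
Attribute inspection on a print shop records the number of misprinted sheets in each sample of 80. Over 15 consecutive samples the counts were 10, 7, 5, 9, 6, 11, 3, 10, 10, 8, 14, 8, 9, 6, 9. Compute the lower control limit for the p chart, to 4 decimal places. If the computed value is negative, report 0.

p̄ = Σdᵢ / (k·n) = 125 / (15 × 80) = 0.10417
LCL = p̄ − 3·√(p̄(1−p̄)/n) = 0.10417 − 3 × 0.03415 = 0.00171

0.0017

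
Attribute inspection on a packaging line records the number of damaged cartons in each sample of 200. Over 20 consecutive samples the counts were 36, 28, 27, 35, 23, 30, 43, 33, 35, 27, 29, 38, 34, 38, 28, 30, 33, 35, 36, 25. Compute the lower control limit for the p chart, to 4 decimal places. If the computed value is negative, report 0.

p̄ = Σdᵢ / (k·n) = 643 / (20 × 200) = 0.16075
LCL = p̄ − 3·√(p̄(1−p̄)/n) = 0.16075 − 3 × 0.02597 = 0.08283

0.0828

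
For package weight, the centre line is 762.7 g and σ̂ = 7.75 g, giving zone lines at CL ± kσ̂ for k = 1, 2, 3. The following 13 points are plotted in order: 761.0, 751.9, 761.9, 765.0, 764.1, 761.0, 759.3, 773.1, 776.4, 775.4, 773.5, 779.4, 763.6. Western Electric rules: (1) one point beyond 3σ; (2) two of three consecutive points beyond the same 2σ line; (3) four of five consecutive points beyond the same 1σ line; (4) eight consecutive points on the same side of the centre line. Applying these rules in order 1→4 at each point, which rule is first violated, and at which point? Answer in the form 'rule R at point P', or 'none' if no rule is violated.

rule 3 at point 11

Zone of each point (C = within 1σ̂, B = 1σ̂–2σ̂, A = 2σ̂–3σ̂, * = beyond 3σ̂; sign = side of CL): 1:-C, 2:-B, 3:-C, 4:+C, 5:+C, 6:-C, 7:-C, 8:+B, 9:+B, 10:+B, 11:+B, 12:+A, 13:+C
Rule 3 (four of five consecutive points beyond the same 1σ limit) is satisfied at point 11.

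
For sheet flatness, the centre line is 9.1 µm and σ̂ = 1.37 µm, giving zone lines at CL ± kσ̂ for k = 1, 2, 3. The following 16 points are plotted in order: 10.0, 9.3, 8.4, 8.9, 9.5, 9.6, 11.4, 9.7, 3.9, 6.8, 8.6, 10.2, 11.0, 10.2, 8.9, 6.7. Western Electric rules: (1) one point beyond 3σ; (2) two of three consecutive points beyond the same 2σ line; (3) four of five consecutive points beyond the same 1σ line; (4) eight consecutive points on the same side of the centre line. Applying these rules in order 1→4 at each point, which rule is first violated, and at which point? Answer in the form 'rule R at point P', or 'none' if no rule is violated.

rule 1 at point 9

Zone of each point (C = within 1σ̂, B = 1σ̂–2σ̂, A = 2σ̂–3σ̂, * = beyond 3σ̂; sign = side of CL): 1:+C, 2:+C, 3:-C, 4:-C, 5:+C, 6:+C, 7:+B, 8:+C, 9:-*, 10:-B, 11:-C, 12:+C, 13:+B, 14:+C, 15:-C, 16:-B
Rule 1 (one point beyond the 3σ limits) is satisfied at point 9.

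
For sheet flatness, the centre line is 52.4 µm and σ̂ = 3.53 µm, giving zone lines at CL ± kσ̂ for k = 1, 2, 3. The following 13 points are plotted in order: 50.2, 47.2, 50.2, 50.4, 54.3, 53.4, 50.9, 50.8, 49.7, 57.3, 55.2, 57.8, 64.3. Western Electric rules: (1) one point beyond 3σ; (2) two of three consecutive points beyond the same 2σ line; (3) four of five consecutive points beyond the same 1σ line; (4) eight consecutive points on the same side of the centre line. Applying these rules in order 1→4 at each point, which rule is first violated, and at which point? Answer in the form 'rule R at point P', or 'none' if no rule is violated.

Zone of each point (C = within 1σ̂, B = 1σ̂–2σ̂, A = 2σ̂–3σ̂, * = beyond 3σ̂; sign = side of CL): 1:-C, 2:-B, 3:-C, 4:-C, 5:+C, 6:+C, 7:-C, 8:-C, 9:-C, 10:+B, 11:+C, 12:+B, 13:+*
Rule 1 (one point beyond the 3σ limits) is satisfied at point 13.

rule 1 at point 13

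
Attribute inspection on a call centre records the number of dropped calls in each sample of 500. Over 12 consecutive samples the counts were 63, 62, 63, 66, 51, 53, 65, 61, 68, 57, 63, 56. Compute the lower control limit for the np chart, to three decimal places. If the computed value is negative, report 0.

p̄ = Σdᵢ / (k·n) = 728 / (12 × 500) = 0.12133
LCL = np̄ − 3·√(np̄(1−p̄)) = 60.6667 − 3 × 7.3011 = 38.7634

38.763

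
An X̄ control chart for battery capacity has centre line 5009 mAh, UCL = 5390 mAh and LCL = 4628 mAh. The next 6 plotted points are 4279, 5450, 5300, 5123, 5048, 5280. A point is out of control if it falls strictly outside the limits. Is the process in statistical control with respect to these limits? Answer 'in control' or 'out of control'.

Compare each point to [4628, 5390]: sample 1 = 4279 < LCL; sample 2 = 5450 > UCL.

out of control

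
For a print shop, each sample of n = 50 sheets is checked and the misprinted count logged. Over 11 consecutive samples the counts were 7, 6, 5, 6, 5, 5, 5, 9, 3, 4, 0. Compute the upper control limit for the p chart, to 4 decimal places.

p̄ = Σdᵢ / (k·n) = 55 / (11 × 50) = 0.10000
UCL = p̄ + 3·√(p̄(1−p̄)/n) = 0.10000 + 3 × √(0.10000×0.90000/50) = 0.10000 + 3 × 0.04243 = 0.22728

0.2273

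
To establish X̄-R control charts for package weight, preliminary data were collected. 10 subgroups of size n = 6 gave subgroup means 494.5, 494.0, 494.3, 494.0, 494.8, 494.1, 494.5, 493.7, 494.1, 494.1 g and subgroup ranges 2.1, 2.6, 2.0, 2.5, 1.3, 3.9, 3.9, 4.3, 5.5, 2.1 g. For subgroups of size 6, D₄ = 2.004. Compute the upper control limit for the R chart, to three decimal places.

R̄ = (2.1 + 2.6 + 2.0 + 2.5 + 1.3 + 3.9 + 3.9 + 4.3 + 5.5 + 2.1) / 10 = 30.2000 / 10 = 3.0200
UCL_R = D₄·R̄ = 2.004 × 3.0200 = 6.0521

6.052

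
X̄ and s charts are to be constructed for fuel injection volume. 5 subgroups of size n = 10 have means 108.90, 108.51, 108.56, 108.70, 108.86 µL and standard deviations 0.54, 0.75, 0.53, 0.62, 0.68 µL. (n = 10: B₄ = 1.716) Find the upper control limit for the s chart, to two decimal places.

1.07

s̄ = (0.54 + 0.75 + 0.53 + 0.62 + 0.68) / 5 = 0.6240
UCL_s = B₄·s̄ = 1.716 × 0.6240 = 1.0708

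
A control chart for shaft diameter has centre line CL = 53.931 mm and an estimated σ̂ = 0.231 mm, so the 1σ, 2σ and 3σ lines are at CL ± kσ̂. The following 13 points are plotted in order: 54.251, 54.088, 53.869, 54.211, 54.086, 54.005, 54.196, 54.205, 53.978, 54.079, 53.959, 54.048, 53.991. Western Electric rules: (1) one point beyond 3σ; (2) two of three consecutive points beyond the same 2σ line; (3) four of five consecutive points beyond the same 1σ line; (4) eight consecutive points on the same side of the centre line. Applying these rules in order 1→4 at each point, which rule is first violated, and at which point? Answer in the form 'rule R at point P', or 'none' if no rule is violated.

Zone of each point (C = within 1σ̂, B = 1σ̂–2σ̂, A = 2σ̂–3σ̂, * = beyond 3σ̂; sign = side of CL): 1:+B, 2:+C, 3:-C, 4:+B, 5:+C, 6:+C, 7:+B, 8:+B, 9:+C, 10:+C, 11:+C, 12:+C, 13:+C
Rule 4 (eight consecutive points on the same side of the centre line) is satisfied at point 11.

rule 4 at point 11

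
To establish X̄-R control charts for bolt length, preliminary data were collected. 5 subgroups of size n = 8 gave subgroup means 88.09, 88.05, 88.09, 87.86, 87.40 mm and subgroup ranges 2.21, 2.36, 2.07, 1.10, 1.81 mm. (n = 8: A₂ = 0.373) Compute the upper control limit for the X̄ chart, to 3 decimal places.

X̄̄ = (88.09 + 88.05 + 88.09 + 87.86 + 87.40) / 5 = 439.4900 / 5 = 87.8980
R̄ = (2.21 + 2.36 + 2.07 + 1.10 + 1.81) / 5 = 9.5500 / 5 = 1.9100
UCL = X̄̄ + A₂·R̄ = 87.8980 + 0.373 × 1.9100 = 88.6104

88.610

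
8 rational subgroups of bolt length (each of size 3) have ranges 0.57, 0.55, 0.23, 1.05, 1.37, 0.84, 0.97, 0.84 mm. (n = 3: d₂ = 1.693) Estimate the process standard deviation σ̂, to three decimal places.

0.474

R̄ = (0.57 + 0.55 + 0.23 + 1.05 + 1.37 + 0.84 + 0.97 + 0.84) / 8 = 0.8025
σ̂ = R̄ / d₂ = 0.8025 / 1.693 = 0.4740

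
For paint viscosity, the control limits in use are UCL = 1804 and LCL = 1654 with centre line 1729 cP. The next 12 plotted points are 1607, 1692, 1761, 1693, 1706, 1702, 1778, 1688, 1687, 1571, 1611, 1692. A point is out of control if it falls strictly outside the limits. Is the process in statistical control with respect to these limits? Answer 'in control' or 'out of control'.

Compare each point to [1654, 1804]: sample 1 = 1607 < LCL; sample 10 = 1571 < LCL; sample 11 = 1611 < LCL.

out of control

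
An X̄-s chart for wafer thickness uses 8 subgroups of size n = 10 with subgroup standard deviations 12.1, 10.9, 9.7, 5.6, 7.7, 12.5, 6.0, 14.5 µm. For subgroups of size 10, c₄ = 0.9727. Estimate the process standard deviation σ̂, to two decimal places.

10.15

s̄ = (12.1 + 10.9 + 9.7 + 5.6 + 7.7 + 12.5 + 6.0 + 14.5) / 8 = 9.8750
σ̂ = s̄ / c₄ = 9.8750 / 0.9727 = 10.1522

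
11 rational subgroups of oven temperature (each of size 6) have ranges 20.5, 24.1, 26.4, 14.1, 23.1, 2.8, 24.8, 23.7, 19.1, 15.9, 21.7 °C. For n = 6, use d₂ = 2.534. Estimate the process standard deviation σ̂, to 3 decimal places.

7.756

R̄ = (20.5 + 24.1 + 26.4 + 14.1 + 23.1 + 2.8 + 24.8 + 23.7 + 19.1 + 15.9 + 21.7) / 11 = 19.6545
σ̂ = R̄ / d₂ = 19.6545 / 2.534 = 7.7563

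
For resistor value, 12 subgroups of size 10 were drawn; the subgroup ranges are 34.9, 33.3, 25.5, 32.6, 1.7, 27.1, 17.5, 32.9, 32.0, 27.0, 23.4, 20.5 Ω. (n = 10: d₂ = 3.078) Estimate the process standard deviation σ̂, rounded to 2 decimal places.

8.35

R̄ = (34.9 + 33.3 + 25.5 + 32.6 + 1.7 + 27.1 + 17.5 + 32.9 + 32.0 + 27.0 + 23.4 + 20.5) / 12 = 25.7000
σ̂ = R̄ / d₂ = 25.7000 / 3.078 = 8.3496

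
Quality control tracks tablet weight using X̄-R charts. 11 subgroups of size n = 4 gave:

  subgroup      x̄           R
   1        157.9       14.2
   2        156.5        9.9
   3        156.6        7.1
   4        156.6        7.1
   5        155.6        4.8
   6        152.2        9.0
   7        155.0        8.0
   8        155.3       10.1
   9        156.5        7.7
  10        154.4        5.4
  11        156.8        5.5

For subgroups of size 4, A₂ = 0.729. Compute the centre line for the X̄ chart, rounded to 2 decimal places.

155.76

X̄̄ = (157.9 + 156.5 + 156.6 + 156.6 + 155.6 + 152.2 + 155.0 + 155.3 + 156.5 + 154.4 + 156.8) / 11 = 1713.4000 / 11 = 155.7636
CL = X̄̄ = 155.7636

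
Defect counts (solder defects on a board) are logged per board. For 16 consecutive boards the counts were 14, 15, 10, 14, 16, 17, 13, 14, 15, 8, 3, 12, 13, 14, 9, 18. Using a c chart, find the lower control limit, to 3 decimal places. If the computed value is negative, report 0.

c̄ = (14 + 15 + 10 + 14 + 16 + 17 + 13 + 14 + 15 + 8 + 3 + 12 + 13 + 14 + 9 + 18) / 16 = 205 / 16 = 12.8125
LCL = c̄ − 3√c̄ = 12.8125 − 3 × 3.5795 = 2.0741

2.074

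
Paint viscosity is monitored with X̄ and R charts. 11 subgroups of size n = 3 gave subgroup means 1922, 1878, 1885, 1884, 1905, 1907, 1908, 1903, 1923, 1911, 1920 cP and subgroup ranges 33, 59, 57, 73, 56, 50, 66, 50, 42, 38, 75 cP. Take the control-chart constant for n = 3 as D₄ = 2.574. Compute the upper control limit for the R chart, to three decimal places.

R̄ = (33 + 59 + 57 + 73 + 56 + 50 + 66 + 50 + 42 + 38 + 75) / 11 = 599.0000 / 11 = 54.4545
UCL_R = D₄·R̄ = 2.574 × 54.4545 = 140.1660

140.166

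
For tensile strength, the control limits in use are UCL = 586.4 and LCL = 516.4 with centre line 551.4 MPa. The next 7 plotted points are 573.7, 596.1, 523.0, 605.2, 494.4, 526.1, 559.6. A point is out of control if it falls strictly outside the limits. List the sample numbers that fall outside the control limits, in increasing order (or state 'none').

Compare each point to [516.4, 586.4]: sample 2 = 596.1 > UCL; sample 4 = 605.2 > UCL; sample 5 = 494.4 < LCL.

2, 4, 5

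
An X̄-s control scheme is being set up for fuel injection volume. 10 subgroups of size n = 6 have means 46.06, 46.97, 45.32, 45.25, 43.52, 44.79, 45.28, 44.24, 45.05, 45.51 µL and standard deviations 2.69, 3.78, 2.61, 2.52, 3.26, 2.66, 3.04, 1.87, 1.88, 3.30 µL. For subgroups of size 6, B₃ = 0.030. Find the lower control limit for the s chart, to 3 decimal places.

s̄ = (2.69 + 3.78 + 2.61 + 2.52 + 3.26 + 2.66 + 3.04 + 1.87 + 1.88 + 3.30) / 10 = 2.7610
LCL_s = B₃·s̄ = 0.030 × 2.7610 = 0.0828

0.083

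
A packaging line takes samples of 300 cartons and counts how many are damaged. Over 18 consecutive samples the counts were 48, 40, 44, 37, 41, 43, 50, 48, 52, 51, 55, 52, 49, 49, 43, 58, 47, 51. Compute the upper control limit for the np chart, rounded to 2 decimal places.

p̄ = Σdᵢ / (k·n) = 858 / (18 × 300) = 0.15889
UCL = np̄ + 3·√(np̄(1−p̄)) = 47.6667 + 3 × √(47.6667×0.84111) = 47.6667 + 3 × 6.3319 = 66.6624

66.66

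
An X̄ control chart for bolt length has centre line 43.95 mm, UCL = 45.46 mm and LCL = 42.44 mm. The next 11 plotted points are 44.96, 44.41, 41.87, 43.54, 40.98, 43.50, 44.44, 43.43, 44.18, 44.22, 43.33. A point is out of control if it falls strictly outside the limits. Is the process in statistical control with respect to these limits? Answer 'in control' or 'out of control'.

Compare each point to [42.44, 45.46]: sample 3 = 41.87 < LCL; sample 5 = 40.98 < LCL.

out of control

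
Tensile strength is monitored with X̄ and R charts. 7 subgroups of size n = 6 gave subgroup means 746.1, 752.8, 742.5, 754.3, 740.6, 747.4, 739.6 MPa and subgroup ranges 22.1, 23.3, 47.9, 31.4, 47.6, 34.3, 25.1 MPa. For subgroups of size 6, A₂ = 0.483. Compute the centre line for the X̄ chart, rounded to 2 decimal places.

X̄̄ = (746.1 + 752.8 + 742.5 + 754.3 + 740.6 + 747.4 + 739.6) / 7 = 5223.3000 / 7 = 746.1857
CL = X̄̄ = 746.1857

746.19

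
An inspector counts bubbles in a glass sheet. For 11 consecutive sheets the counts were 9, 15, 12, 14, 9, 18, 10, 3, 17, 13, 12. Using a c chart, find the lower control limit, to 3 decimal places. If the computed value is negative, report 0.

c̄ = (9 + 15 + 12 + 14 + 9 + 18 + 10 + 3 + 17 + 13 + 12) / 11 = 132 / 11 = 12.0000
LCL = c̄ − 3√c̄ = 12.0000 − 3 × 3.4641 = 1.6077

1.608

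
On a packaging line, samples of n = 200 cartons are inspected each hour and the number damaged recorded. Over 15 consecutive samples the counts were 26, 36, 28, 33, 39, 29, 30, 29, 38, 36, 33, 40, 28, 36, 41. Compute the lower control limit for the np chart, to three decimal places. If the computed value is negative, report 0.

p̄ = Σdᵢ / (k·n) = 502 / (15 × 200) = 0.16733
LCL = np̄ − 3·√(np̄(1−p̄)) = 33.4667 − 3 × 5.2789 = 17.6300

17.630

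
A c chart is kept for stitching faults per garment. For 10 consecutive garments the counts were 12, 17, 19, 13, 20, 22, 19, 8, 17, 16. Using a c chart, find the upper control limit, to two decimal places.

28.41

c̄ = (12 + 17 + 19 + 13 + 20 + 22 + 19 + 8 + 17 + 16) / 10 = 163 / 10 = 16.3000
UCL = c̄ + 3√c̄ = 16.3000 + 3 × √16.3000 = 16.3000 + 3 × 4.0373 = 28.4120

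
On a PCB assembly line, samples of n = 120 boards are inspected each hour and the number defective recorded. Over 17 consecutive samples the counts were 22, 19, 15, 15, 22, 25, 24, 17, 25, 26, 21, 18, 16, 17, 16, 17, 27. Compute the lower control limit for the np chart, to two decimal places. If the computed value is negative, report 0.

7.84

p̄ = Σdᵢ / (k·n) = 342 / (17 × 120) = 0.16765
LCL = np̄ − 3·√(np̄(1−p̄)) = 20.1176 − 3 × 4.0921 = 7.8415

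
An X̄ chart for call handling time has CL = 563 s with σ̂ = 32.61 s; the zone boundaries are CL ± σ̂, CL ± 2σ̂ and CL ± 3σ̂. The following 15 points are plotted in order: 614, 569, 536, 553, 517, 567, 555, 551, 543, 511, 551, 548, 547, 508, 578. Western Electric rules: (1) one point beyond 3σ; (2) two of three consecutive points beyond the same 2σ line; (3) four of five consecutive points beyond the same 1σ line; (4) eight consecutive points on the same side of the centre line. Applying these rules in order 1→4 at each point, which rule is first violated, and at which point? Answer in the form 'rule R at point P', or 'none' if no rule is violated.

rule 4 at point 14

Zone of each point (C = within 1σ̂, B = 1σ̂–2σ̂, A = 2σ̂–3σ̂, * = beyond 3σ̂; sign = side of CL): 1:+B, 2:+C, 3:-C, 4:-C, 5:-B, 6:+C, 7:-C, 8:-C, 9:-C, 10:-B, 11:-C, 12:-C, 13:-C, 14:-B, 15:+C
Rule 4 (eight consecutive points on the same side of the centre line) is satisfied at point 14.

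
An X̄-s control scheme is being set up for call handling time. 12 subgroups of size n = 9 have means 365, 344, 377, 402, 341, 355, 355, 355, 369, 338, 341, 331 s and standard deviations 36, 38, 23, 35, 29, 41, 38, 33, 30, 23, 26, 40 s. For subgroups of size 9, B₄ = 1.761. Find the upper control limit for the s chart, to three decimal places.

57.526

s̄ = (36 + 38 + 23 + 35 + 29 + 41 + 38 + 33 + 30 + 23 + 26 + 40) / 12 = 32.6667
UCL_s = B₄·s̄ = 1.761 × 32.6667 = 57.5260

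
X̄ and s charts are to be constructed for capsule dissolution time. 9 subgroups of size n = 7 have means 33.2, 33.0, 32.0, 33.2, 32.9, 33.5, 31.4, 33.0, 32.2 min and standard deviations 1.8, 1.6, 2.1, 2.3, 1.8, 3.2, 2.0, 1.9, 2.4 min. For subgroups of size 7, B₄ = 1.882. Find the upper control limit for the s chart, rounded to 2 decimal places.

3.99

s̄ = (1.8 + 1.6 + 2.1 + 2.3 + 1.8 + 3.2 + 2.0 + 1.9 + 2.4) / 9 = 2.1222
UCL_s = B₄·s̄ = 1.882 × 2.1222 = 3.9940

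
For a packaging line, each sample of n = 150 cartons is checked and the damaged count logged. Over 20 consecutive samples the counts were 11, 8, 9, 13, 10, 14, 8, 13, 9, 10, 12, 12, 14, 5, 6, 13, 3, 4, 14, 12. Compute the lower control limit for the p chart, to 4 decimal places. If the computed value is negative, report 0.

0.0056

p̄ = Σdᵢ / (k·n) = 200 / (20 × 150) = 0.06667
LCL = p̄ − 3·√(p̄(1−p̄)/n) = 0.06667 − 3 × 0.02037 = 0.00557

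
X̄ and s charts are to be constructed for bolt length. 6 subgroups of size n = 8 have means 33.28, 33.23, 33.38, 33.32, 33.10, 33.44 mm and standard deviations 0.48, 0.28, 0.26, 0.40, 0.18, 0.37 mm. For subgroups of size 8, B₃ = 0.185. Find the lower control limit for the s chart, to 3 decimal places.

s̄ = (0.48 + 0.28 + 0.26 + 0.40 + 0.18 + 0.37) / 6 = 0.3283
LCL_s = B₃·s̄ = 0.185 × 0.3283 = 0.0607

0.061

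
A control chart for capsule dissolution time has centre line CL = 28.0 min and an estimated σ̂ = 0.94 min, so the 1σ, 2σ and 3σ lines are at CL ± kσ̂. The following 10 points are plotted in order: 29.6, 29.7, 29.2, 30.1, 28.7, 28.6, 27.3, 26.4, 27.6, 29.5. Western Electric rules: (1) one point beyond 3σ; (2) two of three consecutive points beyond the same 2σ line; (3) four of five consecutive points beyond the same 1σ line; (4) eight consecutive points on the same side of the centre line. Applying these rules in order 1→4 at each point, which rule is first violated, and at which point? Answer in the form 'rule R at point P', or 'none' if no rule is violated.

rule 3 at point 4

Zone of each point (C = within 1σ̂, B = 1σ̂–2σ̂, A = 2σ̂–3σ̂, * = beyond 3σ̂; sign = side of CL): 1:+B, 2:+B, 3:+B, 4:+A, 5:+C, 6:+C, 7:-C, 8:-B, 9:-C, 10:+B
Rule 3 (four of five consecutive points beyond the same 1σ limit) is satisfied at point 4.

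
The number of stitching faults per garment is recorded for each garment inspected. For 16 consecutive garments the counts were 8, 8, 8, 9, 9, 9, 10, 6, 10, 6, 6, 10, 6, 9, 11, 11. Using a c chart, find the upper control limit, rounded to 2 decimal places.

17.25

c̄ = (8 + 8 + 8 + 9 + 9 + 9 + 10 + 6 + 10 + 6 + 6 + 10 + 6 + 9 + 11 + 11) / 16 = 136 / 16 = 8.5000
UCL = c̄ + 3√c̄ = 8.5000 + 3 × √8.5000 = 8.5000 + 3 × 2.9155 = 17.2464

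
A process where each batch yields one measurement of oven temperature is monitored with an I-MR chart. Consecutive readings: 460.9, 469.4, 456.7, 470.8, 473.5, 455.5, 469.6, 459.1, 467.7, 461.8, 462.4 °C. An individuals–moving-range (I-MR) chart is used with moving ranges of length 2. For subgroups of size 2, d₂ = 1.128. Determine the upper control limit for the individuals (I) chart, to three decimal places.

X̄ = (460.9 + 469.4 + 456.7 + 470.8 + 473.5 + 455.5 + 469.6 + 459.1 + 467.7 + 461.8 + 462.4) / 11 = 464.3091
Moving ranges: 8.5, 12.7, 14.1, 2.7, 18.0, 14.1, 10.5, 8.6, 5.9, 0.6; M̄R̄ = 95.7000 / 10 = 9.5700
UCL = X̄ + 3·M̄R̄/d₂ = 464.3091 + 3 × 9.5700 / 1.128 = 489.7612

489.761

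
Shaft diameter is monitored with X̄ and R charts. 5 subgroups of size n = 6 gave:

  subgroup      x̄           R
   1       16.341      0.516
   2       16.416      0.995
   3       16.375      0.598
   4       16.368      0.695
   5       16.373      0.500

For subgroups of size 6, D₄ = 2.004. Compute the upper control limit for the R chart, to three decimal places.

1.324

R̄ = (0.516 + 0.995 + 0.598 + 0.695 + 0.500) / 5 = 3.3040 / 5 = 0.6608
UCL_R = D₄·R̄ = 2.004 × 0.6608 = 1.3242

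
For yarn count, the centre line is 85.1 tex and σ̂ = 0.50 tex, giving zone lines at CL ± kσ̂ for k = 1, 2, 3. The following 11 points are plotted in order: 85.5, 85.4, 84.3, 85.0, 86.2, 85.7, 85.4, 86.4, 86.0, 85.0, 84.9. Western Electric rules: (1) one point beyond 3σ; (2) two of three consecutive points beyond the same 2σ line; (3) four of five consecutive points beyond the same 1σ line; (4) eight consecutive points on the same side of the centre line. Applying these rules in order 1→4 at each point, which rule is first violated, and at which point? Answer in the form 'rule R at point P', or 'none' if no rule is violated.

rule 3 at point 9

Zone of each point (C = within 1σ̂, B = 1σ̂–2σ̂, A = 2σ̂–3σ̂, * = beyond 3σ̂; sign = side of CL): 1:+C, 2:+C, 3:-B, 4:-C, 5:+A, 6:+B, 7:+C, 8:+A, 9:+B, 10:-C, 11:-C
Rule 3 (four of five consecutive points beyond the same 1σ limit) is satisfied at point 9.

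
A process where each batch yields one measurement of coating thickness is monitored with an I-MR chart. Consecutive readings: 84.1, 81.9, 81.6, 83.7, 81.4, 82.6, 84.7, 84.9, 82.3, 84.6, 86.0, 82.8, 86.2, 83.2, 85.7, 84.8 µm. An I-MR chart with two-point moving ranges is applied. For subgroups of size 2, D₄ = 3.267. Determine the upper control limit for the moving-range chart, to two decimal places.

6.47

Moving ranges: 2.2, 0.3, 2.1, 2.3, 1.2, 2.1, 0.2, 2.6, 2.3, 1.4, 3.2, 3.4, 3.0, 2.5, 0.9; M̄R̄ = 29.7000 / 15 = 1.9800
UCL_MR = D₄·M̄R̄ = 3.267 × 1.9800 = 6.4687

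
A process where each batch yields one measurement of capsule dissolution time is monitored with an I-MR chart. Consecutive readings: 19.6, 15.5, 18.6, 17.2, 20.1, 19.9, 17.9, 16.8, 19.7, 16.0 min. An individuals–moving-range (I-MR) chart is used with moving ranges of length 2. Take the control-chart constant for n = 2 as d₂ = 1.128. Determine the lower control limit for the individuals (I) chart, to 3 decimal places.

11.806

X̄ = (19.6 + 15.5 + 18.6 + 17.2 + 20.1 + 19.9 + 17.9 + 16.8 + 19.7 + 16.0) / 10 = 18.1300
Moving ranges: 4.1, 3.1, 1.4, 2.9, 0.2, 2.0, 1.1, 2.9, 3.7; M̄R̄ = 21.4000 / 9 = 2.3778
LCL = X̄ − 3·M̄R̄/d₂ = 18.1300 − 3 × 2.3778 / 1.128 = 11.8061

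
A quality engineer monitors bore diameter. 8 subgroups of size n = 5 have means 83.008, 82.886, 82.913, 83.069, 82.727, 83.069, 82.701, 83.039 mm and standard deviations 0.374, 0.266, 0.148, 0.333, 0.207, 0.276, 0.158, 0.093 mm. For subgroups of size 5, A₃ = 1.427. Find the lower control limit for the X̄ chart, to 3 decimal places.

82.596

X̄̄ = (83.008 + 82.886 + 82.913 + 83.069 + 82.727 + 83.069 + 82.701 + 83.039) / 8 = 82.9265
s̄ = (0.374 + 0.266 + 0.148 + 0.333 + 0.207 + 0.276 + 0.158 + 0.093) / 8 = 0.2319
LCL = X̄̄ − A₃·s̄ = 82.9265 − 1.427 × 0.2319 = 82.5956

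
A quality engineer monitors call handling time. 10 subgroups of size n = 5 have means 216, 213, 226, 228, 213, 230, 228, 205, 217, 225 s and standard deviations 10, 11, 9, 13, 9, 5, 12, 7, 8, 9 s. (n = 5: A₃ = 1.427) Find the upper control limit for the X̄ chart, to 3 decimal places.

233.371

X̄̄ = (216 + 213 + 226 + 228 + 213 + 230 + 228 + 205 + 217 + 225) / 10 = 220.1000
s̄ = (10 + 11 + 9 + 13 + 9 + 5 + 12 + 7 + 8 + 9) / 10 = 9.3000
UCL = X̄̄ + A₃·s̄ = 220.1000 + 1.427 × 9.3000 = 233.3711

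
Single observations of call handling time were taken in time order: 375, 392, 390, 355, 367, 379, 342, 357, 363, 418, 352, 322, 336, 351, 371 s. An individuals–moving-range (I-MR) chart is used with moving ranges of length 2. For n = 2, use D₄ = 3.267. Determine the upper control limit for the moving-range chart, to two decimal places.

78.41

Moving ranges: 17, 2, 35, 12, 12, 37, 15, 6, 55, 66, 30, 14, 15, 20; M̄R̄ = 336.0000 / 14 = 24.0000
UCL_MR = D₄·M̄R̄ = 3.267 × 24.0000 = 78.4080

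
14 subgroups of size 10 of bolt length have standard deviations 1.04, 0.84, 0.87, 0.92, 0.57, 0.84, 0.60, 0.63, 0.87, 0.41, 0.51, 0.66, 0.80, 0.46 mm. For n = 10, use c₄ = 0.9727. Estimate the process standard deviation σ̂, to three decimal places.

0.736

s̄ = (1.04 + 0.84 + 0.87 + 0.92 + 0.57 + 0.84 + 0.60 + 0.63 + 0.87 + 0.41 + 0.51 + 0.66 + 0.80 + 0.46) / 14 = 0.7157
σ̂ = s̄ / c₄ = 0.7157 / 0.9727 = 0.7358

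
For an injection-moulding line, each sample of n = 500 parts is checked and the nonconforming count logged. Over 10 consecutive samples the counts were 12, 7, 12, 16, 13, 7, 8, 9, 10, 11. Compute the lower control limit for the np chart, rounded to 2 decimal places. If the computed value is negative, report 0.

p̄ = Σdᵢ / (k·n) = 105 / (10 × 500) = 0.02100
LCL = np̄ − 3·√(np̄(1−p̄)) = 10.5000 − 3 × 3.2062 = 0.8815

0.88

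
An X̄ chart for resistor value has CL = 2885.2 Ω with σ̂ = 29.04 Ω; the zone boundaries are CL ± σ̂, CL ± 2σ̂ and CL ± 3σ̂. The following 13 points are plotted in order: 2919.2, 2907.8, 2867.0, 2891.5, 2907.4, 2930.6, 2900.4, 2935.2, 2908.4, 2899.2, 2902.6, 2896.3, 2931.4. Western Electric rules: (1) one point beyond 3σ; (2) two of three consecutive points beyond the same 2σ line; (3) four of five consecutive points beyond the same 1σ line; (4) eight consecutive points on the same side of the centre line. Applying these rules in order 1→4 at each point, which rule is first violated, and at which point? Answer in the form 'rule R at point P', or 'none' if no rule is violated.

rule 4 at point 11

Zone of each point (C = within 1σ̂, B = 1σ̂–2σ̂, A = 2σ̂–3σ̂, * = beyond 3σ̂; sign = side of CL): 1:+B, 2:+C, 3:-C, 4:+C, 5:+C, 6:+B, 7:+C, 8:+B, 9:+C, 10:+C, 11:+C, 12:+C, 13:+B
Rule 4 (eight consecutive points on the same side of the centre line) is satisfied at point 11.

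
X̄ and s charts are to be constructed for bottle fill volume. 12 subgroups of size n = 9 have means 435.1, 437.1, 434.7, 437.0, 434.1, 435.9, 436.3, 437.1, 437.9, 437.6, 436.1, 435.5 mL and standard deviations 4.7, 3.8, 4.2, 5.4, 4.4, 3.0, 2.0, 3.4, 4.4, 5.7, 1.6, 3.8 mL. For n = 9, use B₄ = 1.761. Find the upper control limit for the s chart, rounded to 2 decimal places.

6.81

s̄ = (4.7 + 3.8 + 4.2 + 5.4 + 4.4 + 3.0 + 2.0 + 3.4 + 4.4 + 5.7 + 1.6 + 3.8) / 12 = 3.8667
UCL_s = B₄·s̄ = 1.761 × 3.8667 = 6.8092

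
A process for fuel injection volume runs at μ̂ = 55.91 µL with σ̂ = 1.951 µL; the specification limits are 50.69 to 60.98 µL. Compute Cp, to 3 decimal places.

0.879

Cp = (USL − LSL) / (6σ̂) = (60.98 − 50.69) / (6 × 1.951) = 10.2900 / 11.7060 = 0.8790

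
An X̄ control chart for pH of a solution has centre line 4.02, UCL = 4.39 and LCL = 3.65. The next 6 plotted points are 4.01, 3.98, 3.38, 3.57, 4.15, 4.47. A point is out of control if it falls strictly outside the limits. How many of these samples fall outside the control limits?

3

Compare each point to [3.65, 4.39]: sample 3 = 3.38 < LCL; sample 4 = 3.57 < LCL; sample 6 = 4.47 > UCL.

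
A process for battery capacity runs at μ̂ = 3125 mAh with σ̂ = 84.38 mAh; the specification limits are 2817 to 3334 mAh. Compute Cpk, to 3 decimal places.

0.826

Cpu = (USL − μ̂) / (3σ̂) = (3334 − 3125) / (3 × 84.38) = 0.8256; Cpl = (μ̂ − LSL) / (3σ̂) = (3125 − 2817) / (3 × 84.38) = 1.2167; Cpk = min(Cpu, Cpl) = 0.8256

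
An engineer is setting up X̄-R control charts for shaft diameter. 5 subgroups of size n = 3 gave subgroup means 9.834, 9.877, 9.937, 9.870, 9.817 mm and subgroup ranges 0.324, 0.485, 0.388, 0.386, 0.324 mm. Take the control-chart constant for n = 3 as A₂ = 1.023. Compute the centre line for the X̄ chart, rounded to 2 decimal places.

X̄̄ = (9.834 + 9.877 + 9.937 + 9.870 + 9.817) / 5 = 49.3350 / 5 = 9.8670
CL = X̄̄ = 9.8670

9.87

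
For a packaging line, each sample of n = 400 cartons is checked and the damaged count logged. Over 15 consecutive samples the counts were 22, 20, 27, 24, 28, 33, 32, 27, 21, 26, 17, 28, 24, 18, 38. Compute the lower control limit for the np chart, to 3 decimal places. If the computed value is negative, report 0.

10.964

p̄ = Σdᵢ / (k·n) = 385 / (15 × 400) = 0.06417
LCL = np̄ − 3·√(np̄(1−p̄)) = 25.6667 − 3 × 4.9010 = 10.9637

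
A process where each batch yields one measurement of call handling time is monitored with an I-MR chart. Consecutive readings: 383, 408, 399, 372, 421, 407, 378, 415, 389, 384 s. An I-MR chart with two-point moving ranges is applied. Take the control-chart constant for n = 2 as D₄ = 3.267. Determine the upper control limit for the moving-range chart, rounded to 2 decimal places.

80.22

Moving ranges: 25, 9, 27, 49, 14, 29, 37, 26, 5; M̄R̄ = 221.0000 / 9 = 24.5556
UCL_MR = D₄·M̄R̄ = 3.267 × 24.5556 = 80.2230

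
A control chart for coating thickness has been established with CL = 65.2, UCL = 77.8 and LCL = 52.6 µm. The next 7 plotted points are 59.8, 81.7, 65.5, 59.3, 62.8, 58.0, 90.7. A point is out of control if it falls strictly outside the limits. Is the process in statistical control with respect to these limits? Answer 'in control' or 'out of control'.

out of control

Compare each point to [52.6, 77.8]: sample 2 = 81.7 > UCL; sample 7 = 90.7 > UCL.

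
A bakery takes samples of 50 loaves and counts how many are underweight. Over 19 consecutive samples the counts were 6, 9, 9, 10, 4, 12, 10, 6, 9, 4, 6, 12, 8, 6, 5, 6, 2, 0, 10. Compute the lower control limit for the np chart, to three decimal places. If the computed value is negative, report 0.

p̄ = Σdᵢ / (k·n) = 134 / (19 × 50) = 0.14105
LCL = np̄ − 3·√(np̄(1−p̄)) = 7.0526 − 3 × 2.4613 = -0.3312 → 0 (negative, so LCL = 0)

0.000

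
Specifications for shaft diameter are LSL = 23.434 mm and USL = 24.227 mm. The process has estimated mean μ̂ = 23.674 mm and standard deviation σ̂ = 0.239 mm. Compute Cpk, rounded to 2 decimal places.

Cpu = (USL − μ̂) / (3σ̂) = (24.227 − 23.674) / (3 × 0.239) = 0.7713; Cpl = (μ̂ − LSL) / (3σ̂) = (23.674 − 23.434) / (3 × 0.239) = 0.3347; Cpk = min(Cpu, Cpl) = 0.3347

0.33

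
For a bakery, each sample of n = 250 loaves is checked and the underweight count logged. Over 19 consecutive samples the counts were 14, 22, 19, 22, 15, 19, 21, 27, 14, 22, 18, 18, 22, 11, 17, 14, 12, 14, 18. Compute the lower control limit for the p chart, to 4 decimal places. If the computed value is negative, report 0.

p̄ = Σdᵢ / (k·n) = 339 / (19 × 250) = 0.07137
LCL = p̄ − 3·√(p̄(1−p̄)/n) = 0.07137 − 3 × 0.01628 = 0.02252

0.0225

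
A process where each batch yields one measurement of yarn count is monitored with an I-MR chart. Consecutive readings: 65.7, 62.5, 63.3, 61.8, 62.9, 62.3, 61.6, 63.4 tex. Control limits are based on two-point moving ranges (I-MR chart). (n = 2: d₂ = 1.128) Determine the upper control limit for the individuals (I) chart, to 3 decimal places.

X̄ = (65.7 + 62.5 + 63.3 + 61.8 + 62.9 + 62.3 + 61.6 + 63.4) / 8 = 62.9375
Moving ranges: 3.2, 0.8, 1.5, 1.1, 0.6, 0.7, 1.8; M̄R̄ = 9.7000 / 7 = 1.3857
UCL = X̄ + 3·M̄R̄/d₂ = 62.9375 + 3 × 1.3857 / 1.128 = 66.6229

66.623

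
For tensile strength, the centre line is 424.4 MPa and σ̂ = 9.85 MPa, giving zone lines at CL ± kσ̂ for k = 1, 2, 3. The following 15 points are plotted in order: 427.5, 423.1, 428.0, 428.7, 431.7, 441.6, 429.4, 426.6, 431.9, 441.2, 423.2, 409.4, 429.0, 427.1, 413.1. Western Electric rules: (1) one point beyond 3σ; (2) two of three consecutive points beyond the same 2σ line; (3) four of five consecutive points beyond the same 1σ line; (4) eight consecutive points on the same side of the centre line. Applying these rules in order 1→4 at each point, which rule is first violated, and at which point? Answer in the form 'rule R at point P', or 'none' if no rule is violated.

rule 4 at point 10

Zone of each point (C = within 1σ̂, B = 1σ̂–2σ̂, A = 2σ̂–3σ̂, * = beyond 3σ̂; sign = side of CL): 1:+C, 2:-C, 3:+C, 4:+C, 5:+C, 6:+B, 7:+C, 8:+C, 9:+C, 10:+B, 11:-C, 12:-B, 13:+C, 14:+C, 15:-B
Rule 4 (eight consecutive points on the same side of the centre line) is satisfied at point 10.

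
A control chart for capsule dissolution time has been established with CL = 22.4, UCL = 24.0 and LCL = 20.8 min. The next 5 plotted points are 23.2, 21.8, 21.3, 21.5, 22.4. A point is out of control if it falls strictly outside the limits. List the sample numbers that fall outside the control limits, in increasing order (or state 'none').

All 5 points lie within [20.8, 24.0].

none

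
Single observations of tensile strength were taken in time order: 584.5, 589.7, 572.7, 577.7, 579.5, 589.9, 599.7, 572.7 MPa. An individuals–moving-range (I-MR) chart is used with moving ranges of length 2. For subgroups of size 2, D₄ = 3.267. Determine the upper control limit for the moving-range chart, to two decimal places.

Moving ranges: 5.2, 17.0, 5.0, 1.8, 10.4, 9.8, 27.0; M̄R̄ = 76.2000 / 7 = 10.8857
UCL_MR = D₄·M̄R̄ = 3.267 × 10.8857 = 35.5636

35.56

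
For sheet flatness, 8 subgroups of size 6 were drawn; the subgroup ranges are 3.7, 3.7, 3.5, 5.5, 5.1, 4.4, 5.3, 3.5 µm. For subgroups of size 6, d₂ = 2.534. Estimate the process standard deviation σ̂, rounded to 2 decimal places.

R̄ = (3.7 + 3.7 + 3.5 + 5.5 + 5.1 + 4.4 + 5.3 + 3.5) / 8 = 4.3375
σ̂ = R̄ / d₂ = 4.3375 / 2.534 = 1.7117

1.71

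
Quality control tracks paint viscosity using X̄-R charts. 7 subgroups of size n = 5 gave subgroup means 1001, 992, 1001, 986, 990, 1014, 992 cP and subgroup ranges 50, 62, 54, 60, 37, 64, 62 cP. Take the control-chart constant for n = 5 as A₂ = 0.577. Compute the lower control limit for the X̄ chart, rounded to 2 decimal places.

X̄̄ = (1001 + 992 + 1001 + 986 + 990 + 1014 + 992) / 7 = 6976.0000 / 7 = 996.5714
R̄ = (50 + 62 + 54 + 60 + 37 + 64 + 62) / 7 = 389.0000 / 7 = 55.5714
LCL = X̄̄ − A₂·R̄ = 996.5714 − 0.577 × 55.5714 = 964.5067

964.51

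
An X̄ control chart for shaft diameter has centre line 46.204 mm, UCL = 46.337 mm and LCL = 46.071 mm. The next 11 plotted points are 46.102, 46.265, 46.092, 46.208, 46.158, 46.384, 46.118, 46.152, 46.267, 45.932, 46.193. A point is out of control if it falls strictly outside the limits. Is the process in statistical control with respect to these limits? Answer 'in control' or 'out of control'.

Compare each point to [46.071, 46.337]: sample 6 = 46.384 > UCL; sample 10 = 45.932 < LCL.

out of control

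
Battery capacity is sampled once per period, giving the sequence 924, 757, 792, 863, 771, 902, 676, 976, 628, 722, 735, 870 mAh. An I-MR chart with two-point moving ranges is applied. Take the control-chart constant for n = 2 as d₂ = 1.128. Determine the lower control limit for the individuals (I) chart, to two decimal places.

X̄ = (924 + 757 + 792 + 863 + 771 + 902 + 676 + 976 + 628 + 722 + 735 + 870) / 12 = 801.3333
Moving ranges: 167, 35, 71, 92, 131, 226, 300, 348, 94, 13, 135; M̄R̄ = 1612.0000 / 11 = 146.5455
LCL = X̄ − 3·M̄R̄/d₂ = 801.3333 − 3 × 146.5455 / 1.128 = 411.5848

411.58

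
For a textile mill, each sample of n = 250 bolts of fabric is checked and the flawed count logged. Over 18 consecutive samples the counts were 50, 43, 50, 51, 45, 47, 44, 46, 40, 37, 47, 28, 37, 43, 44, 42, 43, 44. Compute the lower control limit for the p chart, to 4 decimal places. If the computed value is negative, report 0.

p̄ = Σdᵢ / (k·n) = 781 / (18 × 250) = 0.17356
LCL = p̄ − 3·√(p̄(1−p̄)/n) = 0.17356 − 3 × 0.02395 = 0.10170

0.1017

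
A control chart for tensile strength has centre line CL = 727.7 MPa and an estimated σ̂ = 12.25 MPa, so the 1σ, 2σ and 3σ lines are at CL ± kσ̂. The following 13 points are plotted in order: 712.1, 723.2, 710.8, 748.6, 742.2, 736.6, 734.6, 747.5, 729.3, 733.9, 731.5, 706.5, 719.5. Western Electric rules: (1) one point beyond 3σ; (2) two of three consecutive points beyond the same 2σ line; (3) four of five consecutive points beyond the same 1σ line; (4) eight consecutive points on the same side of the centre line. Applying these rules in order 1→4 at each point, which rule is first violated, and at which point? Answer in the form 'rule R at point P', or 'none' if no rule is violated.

rule 4 at point 11

Zone of each point (C = within 1σ̂, B = 1σ̂–2σ̂, A = 2σ̂–3σ̂, * = beyond 3σ̂; sign = side of CL): 1:-B, 2:-C, 3:-B, 4:+B, 5:+B, 6:+C, 7:+C, 8:+B, 9:+C, 10:+C, 11:+C, 12:-B, 13:-C
Rule 4 (eight consecutive points on the same side of the centre line) is satisfied at point 11.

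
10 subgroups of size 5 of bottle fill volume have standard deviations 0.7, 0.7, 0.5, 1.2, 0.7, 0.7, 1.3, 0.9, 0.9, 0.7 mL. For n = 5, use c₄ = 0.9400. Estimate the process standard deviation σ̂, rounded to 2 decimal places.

s̄ = (0.7 + 0.7 + 0.5 + 1.2 + 0.7 + 0.7 + 1.3 + 0.9 + 0.9 + 0.7) / 10 = 0.8300
σ̂ = s̄ / c₄ = 0.8300 / 0.9400 = 0.8830

0.88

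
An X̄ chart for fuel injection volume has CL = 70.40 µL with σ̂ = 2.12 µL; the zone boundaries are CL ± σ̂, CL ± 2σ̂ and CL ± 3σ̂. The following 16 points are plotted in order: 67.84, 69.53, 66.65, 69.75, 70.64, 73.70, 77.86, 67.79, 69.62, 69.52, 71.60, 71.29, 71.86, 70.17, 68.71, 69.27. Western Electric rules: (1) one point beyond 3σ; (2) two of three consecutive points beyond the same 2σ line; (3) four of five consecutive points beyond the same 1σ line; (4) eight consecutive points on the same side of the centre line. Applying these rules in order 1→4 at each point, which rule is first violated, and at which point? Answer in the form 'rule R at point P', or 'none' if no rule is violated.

Zone of each point (C = within 1σ̂, B = 1σ̂–2σ̂, A = 2σ̂–3σ̂, * = beyond 3σ̂; sign = side of CL): 1:-B, 2:-C, 3:-B, 4:-C, 5:+C, 6:+B, 7:+*, 8:-B, 9:-C, 10:-C, 11:+C, 12:+C, 13:+C, 14:-C, 15:-C, 16:-C
Rule 1 (one point beyond the 3σ limits) is satisfied at point 7.

rule 1 at point 7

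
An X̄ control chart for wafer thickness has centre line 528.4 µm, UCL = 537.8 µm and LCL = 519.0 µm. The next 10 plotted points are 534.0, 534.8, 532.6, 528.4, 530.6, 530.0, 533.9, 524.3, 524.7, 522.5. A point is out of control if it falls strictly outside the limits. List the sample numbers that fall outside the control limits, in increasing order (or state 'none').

All 10 points lie within [519.0, 537.8].

none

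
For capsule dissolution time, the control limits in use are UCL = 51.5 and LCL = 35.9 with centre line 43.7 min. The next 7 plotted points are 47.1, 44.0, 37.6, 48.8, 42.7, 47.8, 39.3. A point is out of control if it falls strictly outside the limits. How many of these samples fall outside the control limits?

0

All 7 points lie within [35.9, 51.5].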